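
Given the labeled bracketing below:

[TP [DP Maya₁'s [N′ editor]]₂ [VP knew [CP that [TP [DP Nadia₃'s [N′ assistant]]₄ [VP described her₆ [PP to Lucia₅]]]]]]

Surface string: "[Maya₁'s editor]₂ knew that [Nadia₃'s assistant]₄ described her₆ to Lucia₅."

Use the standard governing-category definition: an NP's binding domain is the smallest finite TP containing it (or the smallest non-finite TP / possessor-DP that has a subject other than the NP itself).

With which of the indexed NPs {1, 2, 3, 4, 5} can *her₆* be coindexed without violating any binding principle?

*her* is a pronoun, so Principle B applies: it must be free in its binding domain.
Binding domain of *her₆*: the embedded TP, whose subject is [Nadia₃'s assistant]₄.
*Maya₁* and the pronoun do not c-command one another → neither Principle B nor Principle C is at stake; coindexation permitted.
*[Maya₁'s editor]₂* c-commands the pronoun but from outside its binding domain, and is not c-commanded by it → coindexation permitted.
*Nadia₃* and the pronoun do not c-command one another → neither Principle B nor Principle C is at stake; coindexation permitted.
*[Nadia₃'s assistant]₄* c-commands the pronoun within its binding domain → coindexation would violate Principle B.
*Lucia₅*: the pronoun c-commands this R-expression → coindexation would violate Principle C on *Lucia₅*.

{1, 2, 3}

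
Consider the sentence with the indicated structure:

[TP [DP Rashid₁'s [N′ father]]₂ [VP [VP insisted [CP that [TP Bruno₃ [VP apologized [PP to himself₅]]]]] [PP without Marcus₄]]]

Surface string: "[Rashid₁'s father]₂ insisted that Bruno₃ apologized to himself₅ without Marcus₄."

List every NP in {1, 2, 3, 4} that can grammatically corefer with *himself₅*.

{3}

*himself* is an anaphor, so Principle A applies: it must be bound in its binding domain.
Binding domain of *himself₅*: the embedded TP, whose subject is Bruno₃.
*Rashid₁* does not c-command the anaphor → cannot bind it.
*[Rashid₁'s father]₂* c-commands the anaphor but is outside its binding domain → cannot satisfy Principle A.
*Bruno₃* c-commands the anaphor within its binding domain → licit binder.
*Marcus₄* does not c-command the anaphor → cannot bind it.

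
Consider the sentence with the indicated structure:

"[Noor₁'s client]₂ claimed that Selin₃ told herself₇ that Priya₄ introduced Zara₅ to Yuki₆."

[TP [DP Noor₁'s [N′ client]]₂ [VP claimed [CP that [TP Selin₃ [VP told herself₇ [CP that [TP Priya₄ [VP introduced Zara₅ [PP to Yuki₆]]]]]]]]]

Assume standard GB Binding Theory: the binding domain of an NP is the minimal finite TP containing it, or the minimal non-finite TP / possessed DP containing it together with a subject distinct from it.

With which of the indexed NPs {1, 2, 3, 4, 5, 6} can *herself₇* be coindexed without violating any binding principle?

{3}

*herself* is an anaphor, so Principle A applies: it must be bound in its binding domain.
Binding domain of *herself₇*: the embedded TP, whose subject is Selin₃.
*Noor₁* does not c-command the anaphor → cannot bind it.
*[Noor₁'s client]₂* c-commands the anaphor but is outside its binding domain → cannot satisfy Principle A.
*Selin₃* c-commands the anaphor within its binding domain → licit binder.
*Priya₄* does not c-command the anaphor → cannot bind it.
*Zara₅* does not c-command the anaphor → cannot bind it.
*Yuki₆* does not c-command the anaphor → cannot bind it.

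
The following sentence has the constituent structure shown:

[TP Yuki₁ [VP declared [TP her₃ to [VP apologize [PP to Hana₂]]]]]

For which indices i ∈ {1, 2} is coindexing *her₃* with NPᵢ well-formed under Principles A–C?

*her* is a pronoun, so Principle B applies: it must be free in its binding domain.
Binding domain of *her₃*: the matrix TP, whose subject is Yuki₁.
*Yuki₁* c-commands the pronoun within its binding domain → coindexation would violate Principle B.
*Hana₂*: the pronoun c-commands this R-expression → coindexation would violate Principle C on *Hana₂*.

none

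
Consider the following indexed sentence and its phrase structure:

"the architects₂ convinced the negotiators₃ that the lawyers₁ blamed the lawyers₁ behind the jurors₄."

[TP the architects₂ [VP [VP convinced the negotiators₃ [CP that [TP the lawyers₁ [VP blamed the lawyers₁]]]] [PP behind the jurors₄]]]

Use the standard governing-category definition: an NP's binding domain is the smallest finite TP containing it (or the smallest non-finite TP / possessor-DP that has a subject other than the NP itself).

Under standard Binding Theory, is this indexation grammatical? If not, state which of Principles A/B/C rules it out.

The two coindexed NPs are *the lawyers₁* (the lower occurrence) and *the lawyers₁* (the higher occurrence).
*the lawyers₁* (the lower occurrence) is an R-expression. Principle C requires it to be free everywhere.
*the lawyers₁* (the higher occurrence) c-commands it and carries the same index.
The R-expression is bound → Principle C violation.

Principle C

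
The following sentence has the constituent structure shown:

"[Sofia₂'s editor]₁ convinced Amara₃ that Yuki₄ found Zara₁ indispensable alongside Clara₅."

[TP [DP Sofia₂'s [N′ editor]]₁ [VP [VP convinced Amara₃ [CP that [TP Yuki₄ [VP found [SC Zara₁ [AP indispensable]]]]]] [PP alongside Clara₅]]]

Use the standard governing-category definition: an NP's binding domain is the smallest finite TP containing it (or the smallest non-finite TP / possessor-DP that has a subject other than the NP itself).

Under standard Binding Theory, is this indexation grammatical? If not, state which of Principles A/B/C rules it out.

Principle C

The two coindexed NPs are *[Sofia₂'s editor]₁* and *Zara₁*.
*Zara₁* is an R-expression. Principle C requires it to be free everywhere.
*[Sofia₂'s editor]₁* c-commands it and carries the same index.
The R-expression is bound → Principle C violation.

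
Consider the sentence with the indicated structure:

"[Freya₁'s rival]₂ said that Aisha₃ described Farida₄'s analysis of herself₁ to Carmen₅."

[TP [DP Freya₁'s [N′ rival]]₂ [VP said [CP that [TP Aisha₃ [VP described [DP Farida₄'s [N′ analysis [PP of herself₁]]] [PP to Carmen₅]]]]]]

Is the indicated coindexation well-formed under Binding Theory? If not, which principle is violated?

Principle A

The two coindexed NPs are *Freya₁* and *herself₁*.
*herself₁* is an anaphor. Principle A requires it to be bound within its binding domain — the possessed DP, whose subject is Farida₄.
Within that domain it is c-commanded by *Farida₄*, which does not share its index.
*Freya₁* does not c-command the anaphor at all.
The anaphor is unbound in its domain → Principle A violation.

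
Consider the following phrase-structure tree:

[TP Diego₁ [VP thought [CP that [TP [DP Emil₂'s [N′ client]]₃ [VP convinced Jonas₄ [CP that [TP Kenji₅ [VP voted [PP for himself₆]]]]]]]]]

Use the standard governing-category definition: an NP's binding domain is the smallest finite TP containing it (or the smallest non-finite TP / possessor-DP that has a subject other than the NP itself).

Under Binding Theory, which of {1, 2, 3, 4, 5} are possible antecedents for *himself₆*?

{5}

*himself* is an anaphor, so Principle A applies: it must be bound in its binding domain.
Binding domain of *himself₆*: the embedded TP, whose subject is Kenji₅.
*Diego₁* c-commands the anaphor but is outside its binding domain → cannot satisfy Principle A.
*Emil₂* does not c-command the anaphor → cannot bind it.
*[Emil₂'s client]₃* c-commands the anaphor but is outside its binding domain → cannot satisfy Principle A.
*Jonas₄* c-commands the anaphor but is outside its binding domain → cannot satisfy Principle A.
*Kenji₅* c-commands the anaphor within its binding domain → licit binder.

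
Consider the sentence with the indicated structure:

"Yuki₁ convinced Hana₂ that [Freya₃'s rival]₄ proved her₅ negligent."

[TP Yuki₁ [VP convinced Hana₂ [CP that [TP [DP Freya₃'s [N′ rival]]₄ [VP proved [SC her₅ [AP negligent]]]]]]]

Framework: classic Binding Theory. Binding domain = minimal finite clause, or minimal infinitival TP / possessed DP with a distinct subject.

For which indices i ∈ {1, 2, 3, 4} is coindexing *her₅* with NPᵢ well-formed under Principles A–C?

{1, 2, 3}

*her* is a pronoun, so Principle B applies: it must be free in its binding domain.
Binding domain of *her₅*: the embedded TP, whose subject is [Freya₃'s rival]₄.
*Yuki₁* c-commands the pronoun but from outside its binding domain, and is not c-commanded by it → coindexation permitted.
*Hana₂* c-commands the pronoun but from outside its binding domain, and is not c-commanded by it → coindexation permitted.
*Freya₃* and the pronoun do not c-command one another → neither Principle B nor Principle C is at stake; coindexation permitted.
*[Freya₃'s rival]₄* c-commands the pronoun within its binding domain → coindexation would violate Principle B.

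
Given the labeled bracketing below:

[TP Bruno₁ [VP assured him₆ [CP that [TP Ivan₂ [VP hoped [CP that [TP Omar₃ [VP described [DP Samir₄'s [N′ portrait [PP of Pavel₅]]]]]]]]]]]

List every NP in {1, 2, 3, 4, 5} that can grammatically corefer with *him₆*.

none

*him* is a pronoun, so Principle B applies: it must be free in its binding domain.
Binding domain of *him₆*: the matrix TP, whose subject is Bruno₁.
*Bruno₁* c-commands the pronoun within its binding domain → coindexation would violate Principle B.
*Ivan₂*: the pronoun c-commands this R-expression → coindexation would violate Principle C on *Ivan₂*.
*Omar₃*: the pronoun c-commands this R-expression → coindexation would violate Principle C on *Omar₃*.
*Samir₄*: the pronoun c-commands this R-expression → coindexation would violate Principle C on *Samir₄*.
*Pavel₅*: the pronoun c-commands this R-expression → coindexation would violate Principle C on *Pavel₅*.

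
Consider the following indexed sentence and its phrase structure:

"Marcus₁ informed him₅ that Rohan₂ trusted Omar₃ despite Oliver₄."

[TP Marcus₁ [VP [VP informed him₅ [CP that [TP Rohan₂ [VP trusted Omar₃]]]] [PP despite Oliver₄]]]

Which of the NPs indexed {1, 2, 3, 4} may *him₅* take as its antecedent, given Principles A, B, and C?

*him* is a pronoun, so Principle B applies: it must be free in its binding domain.
Binding domain of *him₅*: the matrix TP, whose subject is Marcus₁.
*Marcus₁* c-commands the pronoun within its binding domain → coindexation would violate Principle B.
*Rohan₂*: the pronoun c-commands this R-expression → coindexation would violate Principle C on *Rohan₂*.
*Omar₃*: the pronoun c-commands this R-expression → coindexation would violate Principle C on *Omar₃*.
*Oliver₄* and the pronoun do not c-command one another → neither Principle B nor Principle C is at stake; coindexation permitted.

{4}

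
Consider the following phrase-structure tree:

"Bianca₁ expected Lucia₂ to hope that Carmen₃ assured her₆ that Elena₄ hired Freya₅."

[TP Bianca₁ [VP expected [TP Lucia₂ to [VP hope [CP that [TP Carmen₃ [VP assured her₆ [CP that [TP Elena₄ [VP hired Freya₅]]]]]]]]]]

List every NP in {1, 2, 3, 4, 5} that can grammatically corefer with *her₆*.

*her* is a pronoun, so Principle B applies: it must be free in its binding domain.
Binding domain of *her₆*: the embedded TP, whose subject is Carmen₃.
*Bianca₁* c-commands the pronoun but from outside its binding domain, and is not c-commanded by it → coindexation permitted.
*Lucia₂* c-commands the pronoun but from outside its binding domain, and is not c-commanded by it → coindexation permitted.
*Carmen₃* c-commands the pronoun within its binding domain → coindexation would violate Principle B.
*Elena₄*: the pronoun c-commands this R-expression → coindexation would violate Principle C on *Elena₄*.
*Freya₅*: the pronoun c-commands this R-expression → coindexation would violate Principle C on *Freya₅*.

{1, 2}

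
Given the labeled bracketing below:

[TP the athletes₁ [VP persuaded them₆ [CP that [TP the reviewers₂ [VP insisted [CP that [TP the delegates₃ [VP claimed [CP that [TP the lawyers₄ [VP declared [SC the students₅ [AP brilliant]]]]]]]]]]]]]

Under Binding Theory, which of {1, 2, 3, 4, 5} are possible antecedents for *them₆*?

*them* is a pronoun, so Principle B applies: it must be free in its binding domain.
Binding domain of *them₆*: the matrix TP, whose subject is the athletes₁.
*the athletes₁* c-commands the pronoun within its binding domain → coindexation would violate Principle B.
*the reviewers₂*: the pronoun c-commands this R-expression → coindexation would violate Principle C on *the reviewers₂*.
*the delegates₃*: the pronoun c-commands this R-expression → coindexation would violate Principle C on *the delegates₃*.
*the lawyers₄*: the pronoun c-commands this R-expression → coindexation would violate Principle C on *the lawyers₄*.
*the students₅*: the pronoun c-commands this R-expression → coindexation would violate Principle C on *the students₅*.

none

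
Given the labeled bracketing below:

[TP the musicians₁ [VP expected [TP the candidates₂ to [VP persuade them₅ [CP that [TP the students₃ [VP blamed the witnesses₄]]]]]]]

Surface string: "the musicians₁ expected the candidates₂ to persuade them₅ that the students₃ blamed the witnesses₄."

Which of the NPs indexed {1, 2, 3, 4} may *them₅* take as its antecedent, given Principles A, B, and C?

{1}

*them* is a pronoun, so Principle B applies: it must be free in its binding domain.
Binding domain of *them₅*: the embedded TP, whose subject is the candidates₂.
*the musicians₁* c-commands the pronoun but from outside its binding domain, and is not c-commanded by it → coindexation permitted.
*the candidates₂* c-commands the pronoun within its binding domain → coindexation would violate Principle B.
*the students₃*: the pronoun c-commands this R-expression → coindexation would violate Principle C on *the students₃*.
*the witnesses₄*: the pronoun c-commands this R-expression → coindexation would violate Principle C on *the witnesses₄*.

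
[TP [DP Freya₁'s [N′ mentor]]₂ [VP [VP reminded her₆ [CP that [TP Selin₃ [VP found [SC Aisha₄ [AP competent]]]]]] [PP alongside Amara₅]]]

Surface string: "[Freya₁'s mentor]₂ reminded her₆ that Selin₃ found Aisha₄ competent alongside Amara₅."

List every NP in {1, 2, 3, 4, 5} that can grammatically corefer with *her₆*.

{1, 5}

*her* is a pronoun, so Principle B applies: it must be free in its binding domain.
Binding domain of *her₆*: the matrix TP, whose subject is [Freya₁'s mentor]₂.
*Freya₁* and the pronoun do not c-command one another → neither Principle B nor Principle C is at stake; coindexation permitted.
*[Freya₁'s mentor]₂* c-commands the pronoun within its binding domain → coindexation would violate Principle B.
*Selin₃*: the pronoun c-commands this R-expression → coindexation would violate Principle C on *Selin₃*.
*Aisha₄*: the pronoun c-commands this R-expression → coindexation would violate Principle C on *Aisha₄*.
*Amara₅* and the pronoun do not c-command one another → neither Principle B nor Principle C is at stake; coindexation permitted.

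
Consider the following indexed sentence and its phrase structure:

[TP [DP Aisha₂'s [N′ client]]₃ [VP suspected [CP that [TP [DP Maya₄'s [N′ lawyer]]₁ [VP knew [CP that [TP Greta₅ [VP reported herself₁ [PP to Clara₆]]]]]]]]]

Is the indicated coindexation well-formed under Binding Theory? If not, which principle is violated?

Principle A

The two coindexed NPs are *[Maya₄'s lawyer]₁* and *herself₁*.
*herself₁* is an anaphor. Principle A requires it to be bound within its binding domain — the embedded TP, whose subject is Greta₅.
Within that domain it is c-commanded by *Greta₅*, which does not share its index.
*[Maya₄'s lawyer]₁* does c-command the anaphor, but from outside its binding domain.
The anaphor is unbound in its domain → Principle A violation.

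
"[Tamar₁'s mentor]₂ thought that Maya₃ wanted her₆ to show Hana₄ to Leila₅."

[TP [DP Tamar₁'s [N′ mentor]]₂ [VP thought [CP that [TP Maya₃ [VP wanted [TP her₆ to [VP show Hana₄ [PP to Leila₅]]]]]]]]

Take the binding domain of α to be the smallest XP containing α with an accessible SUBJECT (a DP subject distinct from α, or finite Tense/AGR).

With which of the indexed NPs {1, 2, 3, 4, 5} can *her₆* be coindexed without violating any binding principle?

{1, 2}

*her* is a pronoun, so Principle B applies: it must be free in its binding domain.
Binding domain of *her₆*: the embedded TP, whose subject is Maya₃.
*Tamar₁* and the pronoun do not c-command one another → neither Principle B nor Principle C is at stake; coindexation permitted.
*[Tamar₁'s mentor]₂* c-commands the pronoun but from outside its binding domain, and is not c-commanded by it → coindexation permitted.
*Maya₃* c-commands the pronoun within its binding domain → coindexation would violate Principle B.
*Hana₄*: the pronoun c-commands this R-expression → coindexation would violate Principle C on *Hana₄*.
*Leila₅*: the pronoun c-commands this R-expression → coindexation would violate Principle C on *Leila₅*.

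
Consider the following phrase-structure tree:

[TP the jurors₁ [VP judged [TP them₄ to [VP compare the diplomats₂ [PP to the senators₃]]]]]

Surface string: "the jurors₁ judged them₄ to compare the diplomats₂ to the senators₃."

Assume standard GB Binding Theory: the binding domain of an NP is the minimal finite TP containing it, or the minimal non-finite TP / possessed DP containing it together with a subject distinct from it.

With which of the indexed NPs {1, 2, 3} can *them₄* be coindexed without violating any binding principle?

none

*them* is a pronoun, so Principle B applies: it must be free in its binding domain.
Binding domain of *them₄*: the matrix TP, whose subject is the jurors₁.
*the jurors₁* c-commands the pronoun within its binding domain → coindexation would violate Principle B.
*the diplomats₂*: the pronoun c-commands this R-expression → coindexation would violate Principle C on *the diplomats₂*.
*the senators₃*: the pronoun c-commands this R-expression → coindexation would violate Principle C on *the senators₃*.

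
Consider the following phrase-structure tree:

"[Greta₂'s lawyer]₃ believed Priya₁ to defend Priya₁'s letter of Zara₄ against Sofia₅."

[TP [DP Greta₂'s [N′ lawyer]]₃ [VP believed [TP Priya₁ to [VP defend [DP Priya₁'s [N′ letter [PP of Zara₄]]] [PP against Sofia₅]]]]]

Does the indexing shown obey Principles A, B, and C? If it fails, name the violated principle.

Principle C

The two coindexed NPs are *Priya₁* (the lower occurrence) and *Priya₁* (the higher occurrence).
*Priya₁* (the lower occurrence) is an R-expression. Principle C requires it to be free everywhere.
*Priya₁* (the higher occurrence) c-commands it and carries the same index.
The R-expression is bound → Principle C violation.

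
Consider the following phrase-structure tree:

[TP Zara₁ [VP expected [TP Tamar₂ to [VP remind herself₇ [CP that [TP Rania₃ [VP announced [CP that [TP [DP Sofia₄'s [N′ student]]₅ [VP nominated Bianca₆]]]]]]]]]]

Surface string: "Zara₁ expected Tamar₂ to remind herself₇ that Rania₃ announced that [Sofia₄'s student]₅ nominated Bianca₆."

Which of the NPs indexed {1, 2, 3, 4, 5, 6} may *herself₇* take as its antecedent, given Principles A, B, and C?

*herself* is an anaphor, so Principle A applies: it must be bound in its binding domain.
Binding domain of *herself₇*: the embedded TP, whose subject is Tamar₂.
*Zara₁* c-commands the anaphor but is outside its binding domain → cannot satisfy Principle A.
*Tamar₂* c-commands the anaphor within its binding domain → licit binder.
*Rania₃* does not c-command the anaphor → cannot bind it.
*Sofia₄* does not c-command the anaphor → cannot bind it.
*[Sofia₄'s student]₅* does not c-command the anaphor → cannot bind it.
*Bianca₆* does not c-command the anaphor → cannot bind it.

{2}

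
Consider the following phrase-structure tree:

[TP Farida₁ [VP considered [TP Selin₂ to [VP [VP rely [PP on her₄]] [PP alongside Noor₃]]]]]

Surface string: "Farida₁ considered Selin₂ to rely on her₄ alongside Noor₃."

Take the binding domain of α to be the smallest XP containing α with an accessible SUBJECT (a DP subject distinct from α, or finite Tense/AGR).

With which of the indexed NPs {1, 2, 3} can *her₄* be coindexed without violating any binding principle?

*her* is a pronoun, so Principle B applies: it must be free in its binding domain.
Binding domain of *her₄*: the embedded TP, whose subject is Selin₂.
*Farida₁* c-commands the pronoun but from outside its binding domain, and is not c-commanded by it → coindexation permitted.
*Selin₂* c-commands the pronoun within its binding domain → coindexation would violate Principle B.
*Noor₃* and the pronoun do not c-command one another → neither Principle B nor Principle C is at stake; coindexation permitted.

{1, 3}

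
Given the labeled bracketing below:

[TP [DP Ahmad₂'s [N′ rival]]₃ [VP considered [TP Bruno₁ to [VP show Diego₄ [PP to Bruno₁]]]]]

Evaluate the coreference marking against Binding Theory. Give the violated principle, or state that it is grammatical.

The two coindexed NPs are *Bruno₁* (the higher occurrence) and *Bruno₁* (the lower occurrence).
*Bruno₁* (the lower occurrence) is an R-expression. Principle C requires it to be free everywhere.
*Bruno₁* (the higher occurrence) c-commands it and carries the same index.
The R-expression is bound → Principle C violation.

Principle C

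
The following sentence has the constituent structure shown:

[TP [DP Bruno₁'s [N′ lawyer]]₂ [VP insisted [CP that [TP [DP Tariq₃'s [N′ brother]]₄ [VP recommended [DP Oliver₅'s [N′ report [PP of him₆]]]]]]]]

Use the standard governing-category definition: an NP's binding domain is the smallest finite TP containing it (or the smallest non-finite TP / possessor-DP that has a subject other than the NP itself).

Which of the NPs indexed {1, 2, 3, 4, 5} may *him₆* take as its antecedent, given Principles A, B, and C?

{1, 2, 3, 4}

*him* is a pronoun, so Principle B applies: it must be free in its binding domain.
Binding domain of *him₆*: the possessed DP, whose subject is Oliver₅.
*Bruno₁* and the pronoun do not c-command one another → neither Principle B nor Principle C is at stake; coindexation permitted.
*[Bruno₁'s lawyer]₂* c-commands the pronoun but from outside its binding domain, and is not c-commanded by it → coindexation permitted.
*Tariq₃* and the pronoun do not c-command one another → neither Principle B nor Principle C is at stake; coindexation permitted.
*[Tariq₃'s brother]₄* c-commands the pronoun but from outside its binding domain, and is not c-commanded by it → coindexation permitted.
*Oliver₅* c-commands the pronoun within its binding domain → coindexation would violate Principle B.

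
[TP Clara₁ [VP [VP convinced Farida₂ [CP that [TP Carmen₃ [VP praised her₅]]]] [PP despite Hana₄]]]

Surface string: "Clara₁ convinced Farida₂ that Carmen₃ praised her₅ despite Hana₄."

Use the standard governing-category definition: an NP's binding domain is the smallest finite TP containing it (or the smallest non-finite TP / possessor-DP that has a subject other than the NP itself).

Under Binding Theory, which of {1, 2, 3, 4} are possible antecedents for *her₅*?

{1, 2, 4}

*her* is a pronoun, so Principle B applies: it must be free in its binding domain.
Binding domain of *her₅*: the embedded TP, whose subject is Carmen₃.
*Clara₁* c-commands the pronoun but from outside its binding domain, and is not c-commanded by it → coindexation permitted.
*Farida₂* c-commands the pronoun but from outside its binding domain, and is not c-commanded by it → coindexation permitted.
*Carmen₃* c-commands the pronoun within its binding domain → coindexation would violate Principle B.
*Hana₄* and the pronoun do not c-command one another → neither Principle B nor Principle C is at stake; coindexation permitted.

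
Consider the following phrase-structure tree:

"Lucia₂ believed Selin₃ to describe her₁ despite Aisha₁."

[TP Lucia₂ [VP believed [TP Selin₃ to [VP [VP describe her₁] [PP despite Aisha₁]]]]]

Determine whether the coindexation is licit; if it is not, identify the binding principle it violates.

The two coindexed NPs are *Aisha₁* and *her₁*.
*her₁* is a pronoun; its binding domain is the embedded TP, whose subject is Selin₃. Within that domain it is c-commanded only by *Selin₃*, which carries a different index — the pronoun is free locally, so Principle B holds.
*Aisha₁* is an R-expression; *her₁* does not c-command it, and no other NP shares its index, so Principle C is satisfied.
All principles are respected.

grammatical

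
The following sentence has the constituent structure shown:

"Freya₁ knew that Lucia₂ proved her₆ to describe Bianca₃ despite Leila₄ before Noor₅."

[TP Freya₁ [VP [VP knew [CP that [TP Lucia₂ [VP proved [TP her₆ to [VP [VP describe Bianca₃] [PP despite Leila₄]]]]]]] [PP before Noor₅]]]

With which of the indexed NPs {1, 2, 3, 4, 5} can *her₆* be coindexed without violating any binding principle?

{1, 5}

*her* is a pronoun, so Principle B applies: it must be free in its binding domain.
Binding domain of *her₆*: the embedded TP, whose subject is Lucia₂.
*Freya₁* c-commands the pronoun but from outside its binding domain, and is not c-commanded by it → coindexation permitted.
*Lucia₂* c-commands the pronoun within its binding domain → coindexation would violate Principle B.
*Bianca₃*: the pronoun c-commands this R-expression → coindexation would violate Principle C on *Bianca₃*.
*Leila₄*: the pronoun c-commands this R-expression → coindexation would violate Principle C on *Leila₄*.
*Noor₅* and the pronoun do not c-command one another → neither Principle B nor Principle C is at stake; coindexation permitted.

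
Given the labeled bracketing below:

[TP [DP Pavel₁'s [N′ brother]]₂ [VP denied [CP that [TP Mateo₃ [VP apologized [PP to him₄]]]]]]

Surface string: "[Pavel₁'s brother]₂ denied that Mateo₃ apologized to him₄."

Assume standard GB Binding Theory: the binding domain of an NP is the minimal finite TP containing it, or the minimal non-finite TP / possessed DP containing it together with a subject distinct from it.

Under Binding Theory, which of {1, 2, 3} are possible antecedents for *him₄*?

{1, 2}

*him* is a pronoun, so Principle B applies: it must be free in its binding domain.
Binding domain of *him₄*: the embedded TP, whose subject is Mateo₃.
*Pavel₁* and the pronoun do not c-command one another → neither Principle B nor Principle C is at stake; coindexation permitted.
*[Pavel₁'s brother]₂* c-commands the pronoun but from outside its binding domain, and is not c-commanded by it → coindexation permitted.
*Mateo₃* c-commands the pronoun within its binding domain → coindexation would violate Principle B.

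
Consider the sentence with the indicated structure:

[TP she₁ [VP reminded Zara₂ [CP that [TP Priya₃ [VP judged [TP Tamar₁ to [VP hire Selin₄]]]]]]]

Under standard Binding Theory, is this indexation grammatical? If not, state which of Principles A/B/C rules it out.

The two coindexed NPs are *she₁* and *Tamar₁*.
*Tamar₁* is an R-expression. Principle C requires it to be free everywhere.
*she₁* c-commands it and carries the same index.
The R-expression is bound → Principle C violation.

Principle C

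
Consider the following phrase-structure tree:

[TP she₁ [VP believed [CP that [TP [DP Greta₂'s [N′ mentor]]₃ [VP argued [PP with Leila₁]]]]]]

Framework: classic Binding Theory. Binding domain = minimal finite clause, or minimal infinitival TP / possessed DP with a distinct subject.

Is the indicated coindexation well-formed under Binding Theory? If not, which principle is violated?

Principle C

The two coindexed NPs are *she₁* and *Leila₁*.
*Leila₁* is an R-expression. Principle C requires it to be free everywhere.
*she₁* c-commands it and carries the same index.
The R-expression is bound → Principle C violation.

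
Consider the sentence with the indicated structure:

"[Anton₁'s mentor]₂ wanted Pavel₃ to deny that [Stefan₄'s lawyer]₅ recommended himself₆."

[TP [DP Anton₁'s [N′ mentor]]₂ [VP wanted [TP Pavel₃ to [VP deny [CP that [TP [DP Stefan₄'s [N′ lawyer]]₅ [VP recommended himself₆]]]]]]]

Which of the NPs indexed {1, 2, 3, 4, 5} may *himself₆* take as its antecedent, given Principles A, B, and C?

*himself* is an anaphor, so Principle A applies: it must be bound in its binding domain.
Binding domain of *himself₆*: the embedded TP, whose subject is [Stefan₄'s lawyer]₅.
*Anton₁* does not c-command the anaphor → cannot bind it.
*[Anton₁'s mentor]₂* c-commands the anaphor but is outside its binding domain → cannot satisfy Principle A.
*Pavel₃* c-commands the anaphor but is outside its binding domain → cannot satisfy Principle A.
*Stefan₄* does not c-command the anaphor → cannot bind it.
*[Stefan₄'s lawyer]₅* c-commands the anaphor within its binding domain → licit binder.

{5}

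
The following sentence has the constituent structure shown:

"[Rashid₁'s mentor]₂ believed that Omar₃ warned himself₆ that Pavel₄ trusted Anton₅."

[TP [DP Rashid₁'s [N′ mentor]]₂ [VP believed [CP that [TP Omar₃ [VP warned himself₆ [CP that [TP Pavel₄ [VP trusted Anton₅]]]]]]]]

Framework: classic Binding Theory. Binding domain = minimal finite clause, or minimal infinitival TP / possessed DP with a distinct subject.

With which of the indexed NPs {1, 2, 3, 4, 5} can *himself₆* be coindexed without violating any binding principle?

*himself* is an anaphor, so Principle A applies: it must be bound in its binding domain.
Binding domain of *himself₆*: the embedded TP, whose subject is Omar₃.
*Rashid₁* does not c-command the anaphor → cannot bind it.
*[Rashid₁'s mentor]₂* c-commands the anaphor but is outside its binding domain → cannot satisfy Principle A.
*Omar₃* c-commands the anaphor within its binding domain → licit binder.
*Pavel₄* does not c-command the anaphor → cannot bind it.
*Anton₅* does not c-command the anaphor → cannot bind it.

{3}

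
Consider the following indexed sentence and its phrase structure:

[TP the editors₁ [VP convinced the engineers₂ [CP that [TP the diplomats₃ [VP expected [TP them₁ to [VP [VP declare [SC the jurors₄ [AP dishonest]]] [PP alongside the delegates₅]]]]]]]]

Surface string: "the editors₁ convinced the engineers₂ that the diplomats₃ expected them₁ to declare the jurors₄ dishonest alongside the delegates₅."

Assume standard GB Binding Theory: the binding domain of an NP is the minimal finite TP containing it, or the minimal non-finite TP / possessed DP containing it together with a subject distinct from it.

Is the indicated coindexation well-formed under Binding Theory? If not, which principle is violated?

The two coindexed NPs are *the editors₁* and *them₁*.
*them₁* is a pronoun; its binding domain is the embedded TP, whose subject is the diplomats₃. Within that domain it is c-commanded only by *the diplomats₃*, which carries a different index — the pronoun is free locally, so Principle B holds.
*the editors₁* is an R-expression; *them₁* does not c-command it, and no other NP shares its index, so Principle C is satisfied.
All principles are respected.

grammatical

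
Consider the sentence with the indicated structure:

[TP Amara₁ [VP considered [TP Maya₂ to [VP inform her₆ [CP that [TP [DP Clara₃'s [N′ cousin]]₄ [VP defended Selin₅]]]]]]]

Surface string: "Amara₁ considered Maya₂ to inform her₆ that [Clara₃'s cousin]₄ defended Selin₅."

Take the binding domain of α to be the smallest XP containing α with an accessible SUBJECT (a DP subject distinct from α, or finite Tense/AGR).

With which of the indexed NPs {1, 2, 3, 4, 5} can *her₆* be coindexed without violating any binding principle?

*her* is a pronoun, so Principle B applies: it must be free in its binding domain.
Binding domain of *her₆*: the embedded TP, whose subject is Maya₂.
*Amara₁* c-commands the pronoun but from outside its binding domain, and is not c-commanded by it → coindexation permitted.
*Maya₂* c-commands the pronoun within its binding domain → coindexation would violate Principle B.
*Clara₃*: the pronoun c-commands this R-expression → coindexation would violate Principle C on *Clara₃*.
*[Clara₃'s cousin]₄*: the pronoun c-commands this R-expression → coindexation would violate Principle C on *[Clara₃'s cousin]₄*.
*Selin₅*: the pronoun c-commands this R-expression → coindexation would violate Principle C on *Selin₅*.

{1}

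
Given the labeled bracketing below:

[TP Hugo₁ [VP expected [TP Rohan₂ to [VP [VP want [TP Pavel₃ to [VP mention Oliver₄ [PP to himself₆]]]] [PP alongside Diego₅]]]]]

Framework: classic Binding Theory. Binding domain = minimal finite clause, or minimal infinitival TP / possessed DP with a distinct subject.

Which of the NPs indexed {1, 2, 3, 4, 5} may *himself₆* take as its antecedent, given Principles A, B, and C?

*himself* is an anaphor, so Principle A applies: it must be bound in its binding domain.
Binding domain of *himself₆*: the embedded TP, whose subject is Pavel₃.
*Hugo₁* c-commands the anaphor but is outside its binding domain → cannot satisfy Principle A.
*Rohan₂* c-commands the anaphor but is outside its binding domain → cannot satisfy Principle A.
*Pavel₃* c-commands the anaphor within its binding domain → licit binder.
*Oliver₄* c-commands the anaphor within its binding domain → licit binder.
*Diego₅* does not c-command the anaphor → cannot bind it.

{3, 4}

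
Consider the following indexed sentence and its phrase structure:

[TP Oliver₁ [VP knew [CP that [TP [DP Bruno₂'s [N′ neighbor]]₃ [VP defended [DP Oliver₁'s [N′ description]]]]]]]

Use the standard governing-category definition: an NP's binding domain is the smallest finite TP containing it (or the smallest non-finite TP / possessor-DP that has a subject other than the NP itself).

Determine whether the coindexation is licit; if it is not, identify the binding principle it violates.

Principle C

The two coindexed NPs are *Oliver₁* (the lower occurrence) and *Oliver₁* (the higher occurrence).
*Oliver₁* (the lower occurrence) is an R-expression. Principle C requires it to be free everywhere.
*Oliver₁* (the higher occurrence) c-commands it and carries the same index.
The R-expression is bound → Principle C violation.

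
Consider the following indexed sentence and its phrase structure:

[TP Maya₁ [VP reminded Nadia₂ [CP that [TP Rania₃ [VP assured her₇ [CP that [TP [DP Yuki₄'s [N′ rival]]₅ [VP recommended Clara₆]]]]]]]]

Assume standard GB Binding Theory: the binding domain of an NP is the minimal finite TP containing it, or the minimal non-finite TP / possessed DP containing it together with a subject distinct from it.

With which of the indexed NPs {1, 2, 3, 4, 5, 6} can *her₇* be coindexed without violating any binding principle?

{1, 2}

*her* is a pronoun, so Principle B applies: it must be free in its binding domain.
Binding domain of *her₇*: the embedded TP, whose subject is Rania₃.
*Maya₁* c-commands the pronoun but from outside its binding domain, and is not c-commanded by it → coindexation permitted.
*Nadia₂* c-commands the pronoun but from outside its binding domain, and is not c-commanded by it → coindexation permitted.
*Rania₃* c-commands the pronoun within its binding domain → coindexation would violate Principle B.
*Yuki₄*: the pronoun c-commands this R-expression → coindexation would violate Principle C on *Yuki₄*.
*[Yuki₄'s rival]₅*: the pronoun c-commands this R-expression → coindexation would violate Principle C on *[Yuki₄'s rival]₅*.
*Clara₆*: the pronoun c-commands this R-expression → coindexation would violate Principle C on *Clara₆*.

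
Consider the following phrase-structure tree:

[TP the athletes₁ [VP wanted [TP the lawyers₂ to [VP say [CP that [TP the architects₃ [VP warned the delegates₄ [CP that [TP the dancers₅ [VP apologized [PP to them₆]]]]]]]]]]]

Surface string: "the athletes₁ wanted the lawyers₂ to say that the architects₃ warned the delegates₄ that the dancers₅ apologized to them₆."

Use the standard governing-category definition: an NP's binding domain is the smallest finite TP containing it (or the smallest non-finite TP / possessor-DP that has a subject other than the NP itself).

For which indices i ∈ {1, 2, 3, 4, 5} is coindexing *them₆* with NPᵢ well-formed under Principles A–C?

*them* is a pronoun, so Principle B applies: it must be free in its binding domain.
Binding domain of *them₆*: the embedded TP, whose subject is the dancers₅.
*the athletes₁* c-commands the pronoun but from outside its binding domain, and is not c-commanded by it → coindexation permitted.
*the lawyers₂* c-commands the pronoun but from outside its binding domain, and is not c-commanded by it → coindexation permitted.
*the architects₃* c-commands the pronoun but from outside its binding domain, and is not c-commanded by it → coindexation permitted.
*the delegates₄* c-commands the pronoun but from outside its binding domain, and is not c-commanded by it → coindexation permitted.
*the dancers₅* c-commands the pronoun within its binding domain → coindexation would violate Principle B.

{1, 2, 3, 4}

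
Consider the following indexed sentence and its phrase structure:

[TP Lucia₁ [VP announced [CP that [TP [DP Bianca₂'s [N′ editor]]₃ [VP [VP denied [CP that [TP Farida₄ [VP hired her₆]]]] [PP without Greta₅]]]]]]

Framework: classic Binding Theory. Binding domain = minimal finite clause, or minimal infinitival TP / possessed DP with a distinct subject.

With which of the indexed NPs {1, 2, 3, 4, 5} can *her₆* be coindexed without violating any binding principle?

*her* is a pronoun, so Principle B applies: it must be free in its binding domain.
Binding domain of *her₆*: the embedded TP, whose subject is Farida₄.
*Lucia₁* c-commands the pronoun but from outside its binding domain, and is not c-commanded by it → coindexation permitted.
*Bianca₂* and the pronoun do not c-command one another → neither Principle B nor Principle C is at stake; coindexation permitted.
*[Bianca₂'s editor]₃* c-commands the pronoun but from outside its binding domain, and is not c-commanded by it → coindexation permitted.
*Farida₄* c-commands the pronoun within its binding domain → coindexation would violate Principle B.
*Greta₅* and the pronoun do not c-command one another → neither Principle B nor Principle C is at stake; coindexation permitted.

{1, 2, 3, 5}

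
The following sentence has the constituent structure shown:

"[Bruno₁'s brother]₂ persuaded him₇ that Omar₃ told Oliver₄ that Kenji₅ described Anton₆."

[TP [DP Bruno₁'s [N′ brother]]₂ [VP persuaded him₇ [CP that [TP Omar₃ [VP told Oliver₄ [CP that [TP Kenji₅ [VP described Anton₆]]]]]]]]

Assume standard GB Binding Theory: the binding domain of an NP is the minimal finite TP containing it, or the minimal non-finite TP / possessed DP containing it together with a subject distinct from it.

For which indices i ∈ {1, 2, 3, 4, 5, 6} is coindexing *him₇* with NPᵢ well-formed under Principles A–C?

{1}

*him* is a pronoun, so Principle B applies: it must be free in its binding domain.
Binding domain of *him₇*: the matrix TP, whose subject is [Bruno₁'s brother]₂.
*Bruno₁* and the pronoun do not c-command one another → neither Principle B nor Principle C is at stake; coindexation permitted.
*[Bruno₁'s brother]₂* c-commands the pronoun within its binding domain → coindexation would violate Principle B.
*Omar₃*: the pronoun c-commands this R-expression → coindexation would violate Principle C on *Omar₃*.
*Oliver₄*: the pronoun c-commands this R-expression → coindexation would violate Principle C on *Oliver₄*.
*Kenji₅*: the pronoun c-commands this R-expression → coindexation would violate Principle C on *Kenji₅*.
*Anton₆*: the pronoun c-commands this R-expression → coindexation would violate Principle C on *Anton₆*.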